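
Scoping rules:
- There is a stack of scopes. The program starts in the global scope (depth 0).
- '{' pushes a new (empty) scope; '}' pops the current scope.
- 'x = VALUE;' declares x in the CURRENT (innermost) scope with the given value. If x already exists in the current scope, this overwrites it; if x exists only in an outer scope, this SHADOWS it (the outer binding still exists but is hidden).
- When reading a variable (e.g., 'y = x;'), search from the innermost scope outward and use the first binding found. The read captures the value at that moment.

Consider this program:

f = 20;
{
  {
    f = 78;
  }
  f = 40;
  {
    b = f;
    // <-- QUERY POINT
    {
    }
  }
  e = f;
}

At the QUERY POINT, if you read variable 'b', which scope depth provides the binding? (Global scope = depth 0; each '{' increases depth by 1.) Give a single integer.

Step 1: declare f=20 at depth 0
Step 2: enter scope (depth=1)
Step 3: enter scope (depth=2)
Step 4: declare f=78 at depth 2
Step 5: exit scope (depth=1)
Step 6: declare f=40 at depth 1
Step 7: enter scope (depth=2)
Step 8: declare b=(read f)=40 at depth 2
Visible at query point: b=40 f=40

Answer: 2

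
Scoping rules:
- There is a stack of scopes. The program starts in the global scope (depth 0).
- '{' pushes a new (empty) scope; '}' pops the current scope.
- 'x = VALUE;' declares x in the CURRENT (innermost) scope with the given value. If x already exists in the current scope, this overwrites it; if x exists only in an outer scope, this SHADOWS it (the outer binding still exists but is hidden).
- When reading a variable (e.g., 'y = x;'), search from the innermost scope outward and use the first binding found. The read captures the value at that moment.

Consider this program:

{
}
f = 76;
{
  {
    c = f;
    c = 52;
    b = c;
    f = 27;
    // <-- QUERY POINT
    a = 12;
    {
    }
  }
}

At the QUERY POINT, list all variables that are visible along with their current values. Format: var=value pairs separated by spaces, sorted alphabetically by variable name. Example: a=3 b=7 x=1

Answer: b=52 c=52 f=27

Derivation:
Step 1: enter scope (depth=1)
Step 2: exit scope (depth=0)
Step 3: declare f=76 at depth 0
Step 4: enter scope (depth=1)
Step 5: enter scope (depth=2)
Step 6: declare c=(read f)=76 at depth 2
Step 7: declare c=52 at depth 2
Step 8: declare b=(read c)=52 at depth 2
Step 9: declare f=27 at depth 2
Visible at query point: b=52 c=52 f=27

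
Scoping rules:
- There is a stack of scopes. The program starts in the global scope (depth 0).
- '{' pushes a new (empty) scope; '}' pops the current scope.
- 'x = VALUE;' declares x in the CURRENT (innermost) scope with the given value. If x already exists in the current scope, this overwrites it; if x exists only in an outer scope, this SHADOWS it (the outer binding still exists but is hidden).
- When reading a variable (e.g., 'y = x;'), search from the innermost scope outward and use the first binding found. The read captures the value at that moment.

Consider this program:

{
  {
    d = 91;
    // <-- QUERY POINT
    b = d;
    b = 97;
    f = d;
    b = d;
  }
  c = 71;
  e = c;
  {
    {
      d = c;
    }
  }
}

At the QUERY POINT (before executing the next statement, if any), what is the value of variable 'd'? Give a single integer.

Answer: 91

Derivation:
Step 1: enter scope (depth=1)
Step 2: enter scope (depth=2)
Step 3: declare d=91 at depth 2
Visible at query point: d=91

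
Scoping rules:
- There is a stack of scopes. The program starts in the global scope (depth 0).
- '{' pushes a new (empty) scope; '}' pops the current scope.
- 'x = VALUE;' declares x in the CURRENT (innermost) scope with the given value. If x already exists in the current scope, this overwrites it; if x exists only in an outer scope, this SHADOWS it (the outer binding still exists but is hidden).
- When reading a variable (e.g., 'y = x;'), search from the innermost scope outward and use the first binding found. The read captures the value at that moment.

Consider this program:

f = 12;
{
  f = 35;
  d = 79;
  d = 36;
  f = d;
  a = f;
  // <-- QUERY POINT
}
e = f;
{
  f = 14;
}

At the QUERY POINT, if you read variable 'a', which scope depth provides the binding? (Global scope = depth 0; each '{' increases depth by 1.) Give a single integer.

Step 1: declare f=12 at depth 0
Step 2: enter scope (depth=1)
Step 3: declare f=35 at depth 1
Step 4: declare d=79 at depth 1
Step 5: declare d=36 at depth 1
Step 6: declare f=(read d)=36 at depth 1
Step 7: declare a=(read f)=36 at depth 1
Visible at query point: a=36 d=36 f=36

Answer: 1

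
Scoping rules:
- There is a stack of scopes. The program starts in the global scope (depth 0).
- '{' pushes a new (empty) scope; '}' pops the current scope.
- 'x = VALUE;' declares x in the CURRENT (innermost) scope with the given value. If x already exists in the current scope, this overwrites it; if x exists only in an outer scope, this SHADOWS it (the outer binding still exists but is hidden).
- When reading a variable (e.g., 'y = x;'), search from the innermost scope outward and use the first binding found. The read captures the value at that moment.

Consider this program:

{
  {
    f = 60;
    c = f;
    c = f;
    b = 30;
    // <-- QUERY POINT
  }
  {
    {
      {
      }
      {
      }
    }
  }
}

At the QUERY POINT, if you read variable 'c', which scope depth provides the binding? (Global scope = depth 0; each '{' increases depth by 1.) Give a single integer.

Step 1: enter scope (depth=1)
Step 2: enter scope (depth=2)
Step 3: declare f=60 at depth 2
Step 4: declare c=(read f)=60 at depth 2
Step 5: declare c=(read f)=60 at depth 2
Step 6: declare b=30 at depth 2
Visible at query point: b=30 c=60 f=60

Answer: 2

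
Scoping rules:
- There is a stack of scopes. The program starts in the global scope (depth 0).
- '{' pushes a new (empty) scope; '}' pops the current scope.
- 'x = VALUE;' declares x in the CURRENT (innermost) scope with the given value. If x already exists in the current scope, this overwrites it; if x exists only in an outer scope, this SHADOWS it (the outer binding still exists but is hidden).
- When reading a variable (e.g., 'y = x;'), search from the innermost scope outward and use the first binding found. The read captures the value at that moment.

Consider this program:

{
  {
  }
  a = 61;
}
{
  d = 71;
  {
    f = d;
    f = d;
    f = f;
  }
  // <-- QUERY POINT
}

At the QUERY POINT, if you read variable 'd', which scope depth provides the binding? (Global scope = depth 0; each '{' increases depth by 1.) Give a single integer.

Answer: 1

Derivation:
Step 1: enter scope (depth=1)
Step 2: enter scope (depth=2)
Step 3: exit scope (depth=1)
Step 4: declare a=61 at depth 1
Step 5: exit scope (depth=0)
Step 6: enter scope (depth=1)
Step 7: declare d=71 at depth 1
Step 8: enter scope (depth=2)
Step 9: declare f=(read d)=71 at depth 2
Step 10: declare f=(read d)=71 at depth 2
Step 11: declare f=(read f)=71 at depth 2
Step 12: exit scope (depth=1)
Visible at query point: d=71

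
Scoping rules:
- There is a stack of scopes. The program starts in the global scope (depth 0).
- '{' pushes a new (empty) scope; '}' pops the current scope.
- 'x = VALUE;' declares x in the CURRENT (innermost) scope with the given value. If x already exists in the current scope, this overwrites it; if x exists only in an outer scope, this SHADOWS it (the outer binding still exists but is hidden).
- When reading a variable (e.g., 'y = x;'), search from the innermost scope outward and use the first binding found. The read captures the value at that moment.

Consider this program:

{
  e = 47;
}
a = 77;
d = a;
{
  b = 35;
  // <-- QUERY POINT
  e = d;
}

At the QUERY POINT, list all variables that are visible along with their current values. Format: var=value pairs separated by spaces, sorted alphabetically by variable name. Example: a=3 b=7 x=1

Step 1: enter scope (depth=1)
Step 2: declare e=47 at depth 1
Step 3: exit scope (depth=0)
Step 4: declare a=77 at depth 0
Step 5: declare d=(read a)=77 at depth 0
Step 6: enter scope (depth=1)
Step 7: declare b=35 at depth 1
Visible at query point: a=77 b=35 d=77

Answer: a=77 b=35 d=77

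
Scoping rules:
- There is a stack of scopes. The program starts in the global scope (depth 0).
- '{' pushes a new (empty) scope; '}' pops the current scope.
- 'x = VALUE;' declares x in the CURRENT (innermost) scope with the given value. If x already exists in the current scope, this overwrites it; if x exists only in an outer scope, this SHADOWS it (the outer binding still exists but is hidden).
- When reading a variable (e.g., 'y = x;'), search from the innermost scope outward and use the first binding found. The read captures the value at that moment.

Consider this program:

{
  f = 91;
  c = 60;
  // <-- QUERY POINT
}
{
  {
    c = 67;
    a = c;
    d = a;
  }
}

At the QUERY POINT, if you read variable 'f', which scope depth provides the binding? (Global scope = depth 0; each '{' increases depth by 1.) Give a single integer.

Step 1: enter scope (depth=1)
Step 2: declare f=91 at depth 1
Step 3: declare c=60 at depth 1
Visible at query point: c=60 f=91

Answer: 1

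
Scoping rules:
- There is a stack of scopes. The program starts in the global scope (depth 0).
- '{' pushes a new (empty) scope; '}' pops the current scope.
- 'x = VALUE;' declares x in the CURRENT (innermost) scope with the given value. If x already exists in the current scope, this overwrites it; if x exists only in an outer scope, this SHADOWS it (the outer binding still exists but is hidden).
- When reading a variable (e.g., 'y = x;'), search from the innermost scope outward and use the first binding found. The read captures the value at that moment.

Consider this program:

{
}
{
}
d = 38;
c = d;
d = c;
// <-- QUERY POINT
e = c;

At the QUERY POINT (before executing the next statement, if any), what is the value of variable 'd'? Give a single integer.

Step 1: enter scope (depth=1)
Step 2: exit scope (depth=0)
Step 3: enter scope (depth=1)
Step 4: exit scope (depth=0)
Step 5: declare d=38 at depth 0
Step 6: declare c=(read d)=38 at depth 0
Step 7: declare d=(read c)=38 at depth 0
Visible at query point: c=38 d=38

Answer: 38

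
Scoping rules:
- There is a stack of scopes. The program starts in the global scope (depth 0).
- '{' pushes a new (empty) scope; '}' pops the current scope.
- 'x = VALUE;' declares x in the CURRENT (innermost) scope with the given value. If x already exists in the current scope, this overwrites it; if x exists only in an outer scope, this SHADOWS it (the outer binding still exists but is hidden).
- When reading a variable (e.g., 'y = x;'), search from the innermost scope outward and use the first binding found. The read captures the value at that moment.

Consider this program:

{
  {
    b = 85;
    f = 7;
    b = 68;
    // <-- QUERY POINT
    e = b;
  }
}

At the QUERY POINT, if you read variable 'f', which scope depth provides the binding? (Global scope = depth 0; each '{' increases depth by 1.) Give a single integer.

Step 1: enter scope (depth=1)
Step 2: enter scope (depth=2)
Step 3: declare b=85 at depth 2
Step 4: declare f=7 at depth 2
Step 5: declare b=68 at depth 2
Visible at query point: b=68 f=7

Answer: 2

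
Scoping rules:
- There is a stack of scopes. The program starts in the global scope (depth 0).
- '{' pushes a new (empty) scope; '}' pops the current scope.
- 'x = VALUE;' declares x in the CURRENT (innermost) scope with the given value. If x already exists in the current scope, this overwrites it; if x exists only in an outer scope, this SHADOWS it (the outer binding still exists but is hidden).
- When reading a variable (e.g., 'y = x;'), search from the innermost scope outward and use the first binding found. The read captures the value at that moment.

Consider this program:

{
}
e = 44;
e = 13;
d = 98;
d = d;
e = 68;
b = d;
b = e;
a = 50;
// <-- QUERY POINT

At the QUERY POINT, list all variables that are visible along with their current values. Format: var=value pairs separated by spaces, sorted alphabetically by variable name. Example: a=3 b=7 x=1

Answer: a=50 b=68 d=98 e=68

Derivation:
Step 1: enter scope (depth=1)
Step 2: exit scope (depth=0)
Step 3: declare e=44 at depth 0
Step 4: declare e=13 at depth 0
Step 5: declare d=98 at depth 0
Step 6: declare d=(read d)=98 at depth 0
Step 7: declare e=68 at depth 0
Step 8: declare b=(read d)=98 at depth 0
Step 9: declare b=(read e)=68 at depth 0
Step 10: declare a=50 at depth 0
Visible at query point: a=50 b=68 d=98 e=68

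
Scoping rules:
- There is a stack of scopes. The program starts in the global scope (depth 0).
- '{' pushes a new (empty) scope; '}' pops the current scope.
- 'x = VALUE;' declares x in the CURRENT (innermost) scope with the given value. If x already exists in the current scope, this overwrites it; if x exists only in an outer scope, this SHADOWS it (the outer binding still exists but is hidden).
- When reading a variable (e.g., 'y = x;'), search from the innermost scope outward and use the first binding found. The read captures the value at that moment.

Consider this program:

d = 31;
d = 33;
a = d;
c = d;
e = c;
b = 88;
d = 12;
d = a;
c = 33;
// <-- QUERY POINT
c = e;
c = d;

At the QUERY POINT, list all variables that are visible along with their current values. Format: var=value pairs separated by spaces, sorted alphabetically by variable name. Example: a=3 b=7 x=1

Answer: a=33 b=88 c=33 d=33 e=33

Derivation:
Step 1: declare d=31 at depth 0
Step 2: declare d=33 at depth 0
Step 3: declare a=(read d)=33 at depth 0
Step 4: declare c=(read d)=33 at depth 0
Step 5: declare e=(read c)=33 at depth 0
Step 6: declare b=88 at depth 0
Step 7: declare d=12 at depth 0
Step 8: declare d=(read a)=33 at depth 0
Step 9: declare c=33 at depth 0
Visible at query point: a=33 b=88 c=33 d=33 e=33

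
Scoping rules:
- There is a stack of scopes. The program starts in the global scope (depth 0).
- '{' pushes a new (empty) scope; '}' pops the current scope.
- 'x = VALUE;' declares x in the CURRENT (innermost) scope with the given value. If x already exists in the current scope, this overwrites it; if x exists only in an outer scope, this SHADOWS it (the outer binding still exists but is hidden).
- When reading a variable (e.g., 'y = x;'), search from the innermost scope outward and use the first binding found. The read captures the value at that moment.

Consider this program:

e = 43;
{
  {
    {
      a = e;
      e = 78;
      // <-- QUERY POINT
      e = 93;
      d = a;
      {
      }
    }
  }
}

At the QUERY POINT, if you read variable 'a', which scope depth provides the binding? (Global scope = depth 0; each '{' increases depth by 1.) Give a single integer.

Answer: 3

Derivation:
Step 1: declare e=43 at depth 0
Step 2: enter scope (depth=1)
Step 3: enter scope (depth=2)
Step 4: enter scope (depth=3)
Step 5: declare a=(read e)=43 at depth 3
Step 6: declare e=78 at depth 3
Visible at query point: a=43 e=78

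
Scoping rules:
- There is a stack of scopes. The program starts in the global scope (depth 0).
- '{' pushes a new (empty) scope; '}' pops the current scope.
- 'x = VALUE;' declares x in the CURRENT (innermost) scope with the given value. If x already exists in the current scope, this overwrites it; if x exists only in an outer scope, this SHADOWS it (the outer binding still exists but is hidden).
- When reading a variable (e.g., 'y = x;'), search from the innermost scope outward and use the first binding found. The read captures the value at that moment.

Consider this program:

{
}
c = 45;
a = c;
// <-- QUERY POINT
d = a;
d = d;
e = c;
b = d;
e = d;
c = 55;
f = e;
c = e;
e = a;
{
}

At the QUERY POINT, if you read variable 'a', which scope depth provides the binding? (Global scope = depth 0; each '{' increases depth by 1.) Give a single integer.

Answer: 0

Derivation:
Step 1: enter scope (depth=1)
Step 2: exit scope (depth=0)
Step 3: declare c=45 at depth 0
Step 4: declare a=(read c)=45 at depth 0
Visible at query point: a=45 c=45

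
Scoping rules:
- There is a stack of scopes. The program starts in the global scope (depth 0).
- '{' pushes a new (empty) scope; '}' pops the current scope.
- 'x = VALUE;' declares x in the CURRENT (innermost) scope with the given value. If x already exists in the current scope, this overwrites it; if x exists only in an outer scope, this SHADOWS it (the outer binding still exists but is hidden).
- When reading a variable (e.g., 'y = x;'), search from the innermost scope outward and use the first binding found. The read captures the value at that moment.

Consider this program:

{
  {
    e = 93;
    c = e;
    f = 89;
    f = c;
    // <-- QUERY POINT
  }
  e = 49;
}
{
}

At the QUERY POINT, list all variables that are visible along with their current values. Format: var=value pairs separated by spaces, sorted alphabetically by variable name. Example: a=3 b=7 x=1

Step 1: enter scope (depth=1)
Step 2: enter scope (depth=2)
Step 3: declare e=93 at depth 2
Step 4: declare c=(read e)=93 at depth 2
Step 5: declare f=89 at depth 2
Step 6: declare f=(read c)=93 at depth 2
Visible at query point: c=93 e=93 f=93

Answer: c=93 e=93 f=93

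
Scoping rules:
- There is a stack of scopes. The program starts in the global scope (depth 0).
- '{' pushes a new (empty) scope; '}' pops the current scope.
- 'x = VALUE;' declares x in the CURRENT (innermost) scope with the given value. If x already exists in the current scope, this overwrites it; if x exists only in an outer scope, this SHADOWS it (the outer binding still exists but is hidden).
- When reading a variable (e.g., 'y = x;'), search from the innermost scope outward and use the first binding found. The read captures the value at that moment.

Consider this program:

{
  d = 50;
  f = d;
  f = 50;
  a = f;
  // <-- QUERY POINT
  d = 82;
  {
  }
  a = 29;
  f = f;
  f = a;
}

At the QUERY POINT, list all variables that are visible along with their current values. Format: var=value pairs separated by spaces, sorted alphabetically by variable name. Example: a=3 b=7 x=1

Step 1: enter scope (depth=1)
Step 2: declare d=50 at depth 1
Step 3: declare f=(read d)=50 at depth 1
Step 4: declare f=50 at depth 1
Step 5: declare a=(read f)=50 at depth 1
Visible at query point: a=50 d=50 f=50

Answer: a=50 d=50 f=50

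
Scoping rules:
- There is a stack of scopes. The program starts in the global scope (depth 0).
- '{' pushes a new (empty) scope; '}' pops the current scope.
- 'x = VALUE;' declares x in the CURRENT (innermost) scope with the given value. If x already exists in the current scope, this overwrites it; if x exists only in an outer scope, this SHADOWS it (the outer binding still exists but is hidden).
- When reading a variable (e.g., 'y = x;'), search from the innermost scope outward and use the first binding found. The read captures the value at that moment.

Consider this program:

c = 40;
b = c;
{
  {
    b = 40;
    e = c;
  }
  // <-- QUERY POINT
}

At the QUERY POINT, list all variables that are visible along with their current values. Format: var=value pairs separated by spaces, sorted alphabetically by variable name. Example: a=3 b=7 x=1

Answer: b=40 c=40

Derivation:
Step 1: declare c=40 at depth 0
Step 2: declare b=(read c)=40 at depth 0
Step 3: enter scope (depth=1)
Step 4: enter scope (depth=2)
Step 5: declare b=40 at depth 2
Step 6: declare e=(read c)=40 at depth 2
Step 7: exit scope (depth=1)
Visible at query point: b=40 c=40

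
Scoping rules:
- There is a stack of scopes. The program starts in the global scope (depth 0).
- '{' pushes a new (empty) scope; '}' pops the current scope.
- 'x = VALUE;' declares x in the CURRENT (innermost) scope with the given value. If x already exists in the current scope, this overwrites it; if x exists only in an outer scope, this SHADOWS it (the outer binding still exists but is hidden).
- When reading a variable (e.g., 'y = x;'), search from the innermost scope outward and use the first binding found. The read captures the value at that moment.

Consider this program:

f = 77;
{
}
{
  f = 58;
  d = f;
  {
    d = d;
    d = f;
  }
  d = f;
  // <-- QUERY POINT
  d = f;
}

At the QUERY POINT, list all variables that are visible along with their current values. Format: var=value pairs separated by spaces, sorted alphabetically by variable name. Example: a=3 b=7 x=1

Answer: d=58 f=58

Derivation:
Step 1: declare f=77 at depth 0
Step 2: enter scope (depth=1)
Step 3: exit scope (depth=0)
Step 4: enter scope (depth=1)
Step 5: declare f=58 at depth 1
Step 6: declare d=(read f)=58 at depth 1
Step 7: enter scope (depth=2)
Step 8: declare d=(read d)=58 at depth 2
Step 9: declare d=(read f)=58 at depth 2
Step 10: exit scope (depth=1)
Step 11: declare d=(read f)=58 at depth 1
Visible at query point: d=58 f=58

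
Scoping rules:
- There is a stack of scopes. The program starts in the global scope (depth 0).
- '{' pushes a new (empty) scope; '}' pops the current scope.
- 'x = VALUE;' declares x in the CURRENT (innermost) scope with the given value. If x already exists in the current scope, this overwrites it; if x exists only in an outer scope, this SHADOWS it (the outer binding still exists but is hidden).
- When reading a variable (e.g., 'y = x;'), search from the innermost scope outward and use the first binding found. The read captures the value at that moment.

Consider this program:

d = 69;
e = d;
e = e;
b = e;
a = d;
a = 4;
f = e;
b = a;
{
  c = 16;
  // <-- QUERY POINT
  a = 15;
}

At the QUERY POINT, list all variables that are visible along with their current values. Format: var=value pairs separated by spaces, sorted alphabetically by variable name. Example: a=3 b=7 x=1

Step 1: declare d=69 at depth 0
Step 2: declare e=(read d)=69 at depth 0
Step 3: declare e=(read e)=69 at depth 0
Step 4: declare b=(read e)=69 at depth 0
Step 5: declare a=(read d)=69 at depth 0
Step 6: declare a=4 at depth 0
Step 7: declare f=(read e)=69 at depth 0
Step 8: declare b=(read a)=4 at depth 0
Step 9: enter scope (depth=1)
Step 10: declare c=16 at depth 1
Visible at query point: a=4 b=4 c=16 d=69 e=69 f=69

Answer: a=4 b=4 c=16 d=69 e=69 f=69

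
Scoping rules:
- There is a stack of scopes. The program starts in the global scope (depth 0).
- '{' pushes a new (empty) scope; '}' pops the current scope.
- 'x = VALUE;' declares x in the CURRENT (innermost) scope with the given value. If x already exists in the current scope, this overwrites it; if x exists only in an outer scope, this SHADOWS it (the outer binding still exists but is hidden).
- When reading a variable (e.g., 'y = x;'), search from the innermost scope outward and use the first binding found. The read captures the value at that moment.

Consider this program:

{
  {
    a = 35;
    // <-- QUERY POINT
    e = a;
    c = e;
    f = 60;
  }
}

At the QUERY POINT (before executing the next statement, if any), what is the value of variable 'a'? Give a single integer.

Step 1: enter scope (depth=1)
Step 2: enter scope (depth=2)
Step 3: declare a=35 at depth 2
Visible at query point: a=35

Answer: 35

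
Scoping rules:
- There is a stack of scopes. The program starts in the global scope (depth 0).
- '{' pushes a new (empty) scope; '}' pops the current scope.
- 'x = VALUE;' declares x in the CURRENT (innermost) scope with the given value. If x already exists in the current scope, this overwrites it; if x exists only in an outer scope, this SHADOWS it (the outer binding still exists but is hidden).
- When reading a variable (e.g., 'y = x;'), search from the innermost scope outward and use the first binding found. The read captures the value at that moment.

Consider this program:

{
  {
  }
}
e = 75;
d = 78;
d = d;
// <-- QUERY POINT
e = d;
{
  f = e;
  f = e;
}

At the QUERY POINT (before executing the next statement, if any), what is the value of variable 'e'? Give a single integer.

Step 1: enter scope (depth=1)
Step 2: enter scope (depth=2)
Step 3: exit scope (depth=1)
Step 4: exit scope (depth=0)
Step 5: declare e=75 at depth 0
Step 6: declare d=78 at depth 0
Step 7: declare d=(read d)=78 at depth 0
Visible at query point: d=78 e=75

Answer: 75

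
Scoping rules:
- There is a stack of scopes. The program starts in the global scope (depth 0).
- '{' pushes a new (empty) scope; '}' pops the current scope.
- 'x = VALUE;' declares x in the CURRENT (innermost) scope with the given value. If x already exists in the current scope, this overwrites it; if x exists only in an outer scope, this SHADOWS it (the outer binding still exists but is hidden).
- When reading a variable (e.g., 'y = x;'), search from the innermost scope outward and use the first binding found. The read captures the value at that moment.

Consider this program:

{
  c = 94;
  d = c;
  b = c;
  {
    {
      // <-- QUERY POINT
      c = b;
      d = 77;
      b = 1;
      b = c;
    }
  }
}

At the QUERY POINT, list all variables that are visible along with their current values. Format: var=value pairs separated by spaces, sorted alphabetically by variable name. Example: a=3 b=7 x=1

Step 1: enter scope (depth=1)
Step 2: declare c=94 at depth 1
Step 3: declare d=(read c)=94 at depth 1
Step 4: declare b=(read c)=94 at depth 1
Step 5: enter scope (depth=2)
Step 6: enter scope (depth=3)
Visible at query point: b=94 c=94 d=94

Answer: b=94 c=94 d=94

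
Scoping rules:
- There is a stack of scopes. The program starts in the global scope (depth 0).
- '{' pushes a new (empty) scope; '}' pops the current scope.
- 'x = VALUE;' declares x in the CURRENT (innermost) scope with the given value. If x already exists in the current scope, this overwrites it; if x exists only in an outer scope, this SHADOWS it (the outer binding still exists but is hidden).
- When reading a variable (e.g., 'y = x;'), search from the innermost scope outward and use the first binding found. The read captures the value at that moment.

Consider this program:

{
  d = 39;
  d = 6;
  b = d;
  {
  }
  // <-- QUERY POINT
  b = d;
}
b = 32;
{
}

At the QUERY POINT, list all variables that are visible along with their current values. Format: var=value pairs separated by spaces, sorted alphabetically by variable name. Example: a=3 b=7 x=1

Step 1: enter scope (depth=1)
Step 2: declare d=39 at depth 1
Step 3: declare d=6 at depth 1
Step 4: declare b=(read d)=6 at depth 1
Step 5: enter scope (depth=2)
Step 6: exit scope (depth=1)
Visible at query point: b=6 d=6

Answer: b=6 d=6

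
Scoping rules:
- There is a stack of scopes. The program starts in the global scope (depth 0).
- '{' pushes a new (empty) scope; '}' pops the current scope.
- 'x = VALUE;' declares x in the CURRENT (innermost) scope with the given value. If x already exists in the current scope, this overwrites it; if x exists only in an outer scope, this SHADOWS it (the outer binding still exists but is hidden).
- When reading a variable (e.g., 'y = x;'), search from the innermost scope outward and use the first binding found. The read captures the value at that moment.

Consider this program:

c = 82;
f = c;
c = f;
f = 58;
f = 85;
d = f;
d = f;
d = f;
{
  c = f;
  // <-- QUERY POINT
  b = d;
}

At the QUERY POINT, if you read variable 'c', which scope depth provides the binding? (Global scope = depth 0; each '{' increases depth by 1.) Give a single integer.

Answer: 1

Derivation:
Step 1: declare c=82 at depth 0
Step 2: declare f=(read c)=82 at depth 0
Step 3: declare c=(read f)=82 at depth 0
Step 4: declare f=58 at depth 0
Step 5: declare f=85 at depth 0
Step 6: declare d=(read f)=85 at depth 0
Step 7: declare d=(read f)=85 at depth 0
Step 8: declare d=(read f)=85 at depth 0
Step 9: enter scope (depth=1)
Step 10: declare c=(read f)=85 at depth 1
Visible at query point: c=85 d=85 f=85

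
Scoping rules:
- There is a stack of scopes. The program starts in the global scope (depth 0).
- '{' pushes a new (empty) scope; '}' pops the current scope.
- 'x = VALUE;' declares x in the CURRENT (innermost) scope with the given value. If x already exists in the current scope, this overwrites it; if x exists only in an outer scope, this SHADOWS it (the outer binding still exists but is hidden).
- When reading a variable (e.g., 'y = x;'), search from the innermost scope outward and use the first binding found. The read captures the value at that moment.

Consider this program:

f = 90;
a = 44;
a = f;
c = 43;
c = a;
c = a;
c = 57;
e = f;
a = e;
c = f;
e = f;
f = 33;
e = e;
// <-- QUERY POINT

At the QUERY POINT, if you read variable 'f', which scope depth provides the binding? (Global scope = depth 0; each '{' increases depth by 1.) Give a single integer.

Answer: 0

Derivation:
Step 1: declare f=90 at depth 0
Step 2: declare a=44 at depth 0
Step 3: declare a=(read f)=90 at depth 0
Step 4: declare c=43 at depth 0
Step 5: declare c=(read a)=90 at depth 0
Step 6: declare c=(read a)=90 at depth 0
Step 7: declare c=57 at depth 0
Step 8: declare e=(read f)=90 at depth 0
Step 9: declare a=(read e)=90 at depth 0
Step 10: declare c=(read f)=90 at depth 0
Step 11: declare e=(read f)=90 at depth 0
Step 12: declare f=33 at depth 0
Step 13: declare e=(read e)=90 at depth 0
Visible at query point: a=90 c=90 e=90 f=33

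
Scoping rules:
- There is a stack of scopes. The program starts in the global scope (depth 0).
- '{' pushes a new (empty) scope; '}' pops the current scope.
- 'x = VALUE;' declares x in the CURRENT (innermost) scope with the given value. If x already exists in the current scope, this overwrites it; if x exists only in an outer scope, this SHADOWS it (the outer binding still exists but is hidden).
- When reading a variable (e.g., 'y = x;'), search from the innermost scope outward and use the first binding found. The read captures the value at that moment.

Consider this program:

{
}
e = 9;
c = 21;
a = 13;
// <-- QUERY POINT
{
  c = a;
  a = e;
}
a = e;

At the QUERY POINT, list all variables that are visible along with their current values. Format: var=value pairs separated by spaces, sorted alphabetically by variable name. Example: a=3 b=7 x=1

Step 1: enter scope (depth=1)
Step 2: exit scope (depth=0)
Step 3: declare e=9 at depth 0
Step 4: declare c=21 at depth 0
Step 5: declare a=13 at depth 0
Visible at query point: a=13 c=21 e=9

Answer: a=13 c=21 e=9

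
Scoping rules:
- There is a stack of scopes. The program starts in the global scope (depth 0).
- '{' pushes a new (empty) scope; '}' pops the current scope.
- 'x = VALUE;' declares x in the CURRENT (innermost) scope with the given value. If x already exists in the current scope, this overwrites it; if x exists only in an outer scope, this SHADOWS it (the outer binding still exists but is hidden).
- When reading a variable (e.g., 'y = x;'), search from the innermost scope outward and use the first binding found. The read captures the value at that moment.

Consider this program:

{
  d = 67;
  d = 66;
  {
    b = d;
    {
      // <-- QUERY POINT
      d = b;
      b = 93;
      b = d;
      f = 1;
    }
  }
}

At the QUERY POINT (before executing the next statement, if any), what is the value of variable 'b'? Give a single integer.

Answer: 66

Derivation:
Step 1: enter scope (depth=1)
Step 2: declare d=67 at depth 1
Step 3: declare d=66 at depth 1
Step 4: enter scope (depth=2)
Step 5: declare b=(read d)=66 at depth 2
Step 6: enter scope (depth=3)
Visible at query point: b=66 d=66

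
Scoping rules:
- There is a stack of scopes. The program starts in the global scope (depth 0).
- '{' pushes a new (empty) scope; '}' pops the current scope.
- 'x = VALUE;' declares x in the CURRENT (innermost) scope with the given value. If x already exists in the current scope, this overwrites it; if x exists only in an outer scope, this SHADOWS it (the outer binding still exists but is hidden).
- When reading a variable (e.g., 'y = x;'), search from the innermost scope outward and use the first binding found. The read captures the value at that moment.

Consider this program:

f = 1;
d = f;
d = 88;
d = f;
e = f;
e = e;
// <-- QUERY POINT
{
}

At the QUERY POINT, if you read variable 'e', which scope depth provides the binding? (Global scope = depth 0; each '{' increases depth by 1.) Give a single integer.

Answer: 0

Derivation:
Step 1: declare f=1 at depth 0
Step 2: declare d=(read f)=1 at depth 0
Step 3: declare d=88 at depth 0
Step 4: declare d=(read f)=1 at depth 0
Step 5: declare e=(read f)=1 at depth 0
Step 6: declare e=(read e)=1 at depth 0
Visible at query point: d=1 e=1 f=1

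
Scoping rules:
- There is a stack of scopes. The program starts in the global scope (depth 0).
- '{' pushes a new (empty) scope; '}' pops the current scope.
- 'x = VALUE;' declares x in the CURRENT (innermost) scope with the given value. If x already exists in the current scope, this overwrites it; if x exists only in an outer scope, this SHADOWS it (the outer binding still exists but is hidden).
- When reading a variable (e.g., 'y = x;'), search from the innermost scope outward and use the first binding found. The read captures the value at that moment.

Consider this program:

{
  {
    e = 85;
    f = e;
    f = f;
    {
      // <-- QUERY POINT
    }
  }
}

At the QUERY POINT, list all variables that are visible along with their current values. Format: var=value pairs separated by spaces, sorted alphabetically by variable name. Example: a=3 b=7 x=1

Step 1: enter scope (depth=1)
Step 2: enter scope (depth=2)
Step 3: declare e=85 at depth 2
Step 4: declare f=(read e)=85 at depth 2
Step 5: declare f=(read f)=85 at depth 2
Step 6: enter scope (depth=3)
Visible at query point: e=85 f=85

Answer: e=85 f=85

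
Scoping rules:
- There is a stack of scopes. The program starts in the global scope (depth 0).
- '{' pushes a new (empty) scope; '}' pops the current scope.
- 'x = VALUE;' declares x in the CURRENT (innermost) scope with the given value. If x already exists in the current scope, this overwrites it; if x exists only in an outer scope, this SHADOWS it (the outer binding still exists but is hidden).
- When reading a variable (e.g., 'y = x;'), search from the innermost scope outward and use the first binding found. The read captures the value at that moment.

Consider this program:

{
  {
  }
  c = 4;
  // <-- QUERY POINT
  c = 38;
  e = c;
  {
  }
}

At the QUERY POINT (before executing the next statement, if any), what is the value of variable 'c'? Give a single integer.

Step 1: enter scope (depth=1)
Step 2: enter scope (depth=2)
Step 3: exit scope (depth=1)
Step 4: declare c=4 at depth 1
Visible at query point: c=4

Answer: 4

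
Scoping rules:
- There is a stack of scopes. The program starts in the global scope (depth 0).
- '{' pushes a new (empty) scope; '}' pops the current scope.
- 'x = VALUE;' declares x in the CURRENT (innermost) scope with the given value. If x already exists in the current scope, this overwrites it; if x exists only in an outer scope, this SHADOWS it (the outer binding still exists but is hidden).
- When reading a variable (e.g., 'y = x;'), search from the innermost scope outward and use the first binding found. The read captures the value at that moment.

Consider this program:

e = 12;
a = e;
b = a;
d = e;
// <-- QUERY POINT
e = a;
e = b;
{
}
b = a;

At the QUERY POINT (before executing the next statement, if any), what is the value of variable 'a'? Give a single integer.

Step 1: declare e=12 at depth 0
Step 2: declare a=(read e)=12 at depth 0
Step 3: declare b=(read a)=12 at depth 0
Step 4: declare d=(read e)=12 at depth 0
Visible at query point: a=12 b=12 d=12 e=12

Answer: 12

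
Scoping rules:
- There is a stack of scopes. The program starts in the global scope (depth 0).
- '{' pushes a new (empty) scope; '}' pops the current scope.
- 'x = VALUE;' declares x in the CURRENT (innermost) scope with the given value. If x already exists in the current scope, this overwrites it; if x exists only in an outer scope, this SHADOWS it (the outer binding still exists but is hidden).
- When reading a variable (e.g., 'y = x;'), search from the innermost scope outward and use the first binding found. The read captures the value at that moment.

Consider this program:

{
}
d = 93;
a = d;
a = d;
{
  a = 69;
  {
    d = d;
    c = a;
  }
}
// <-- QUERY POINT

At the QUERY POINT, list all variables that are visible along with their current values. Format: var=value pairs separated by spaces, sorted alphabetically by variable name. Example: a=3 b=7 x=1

Answer: a=93 d=93

Derivation:
Step 1: enter scope (depth=1)
Step 2: exit scope (depth=0)
Step 3: declare d=93 at depth 0
Step 4: declare a=(read d)=93 at depth 0
Step 5: declare a=(read d)=93 at depth 0
Step 6: enter scope (depth=1)
Step 7: declare a=69 at depth 1
Step 8: enter scope (depth=2)
Step 9: declare d=(read d)=93 at depth 2
Step 10: declare c=(read a)=69 at depth 2
Step 11: exit scope (depth=1)
Step 12: exit scope (depth=0)
Visible at query point: a=93 d=93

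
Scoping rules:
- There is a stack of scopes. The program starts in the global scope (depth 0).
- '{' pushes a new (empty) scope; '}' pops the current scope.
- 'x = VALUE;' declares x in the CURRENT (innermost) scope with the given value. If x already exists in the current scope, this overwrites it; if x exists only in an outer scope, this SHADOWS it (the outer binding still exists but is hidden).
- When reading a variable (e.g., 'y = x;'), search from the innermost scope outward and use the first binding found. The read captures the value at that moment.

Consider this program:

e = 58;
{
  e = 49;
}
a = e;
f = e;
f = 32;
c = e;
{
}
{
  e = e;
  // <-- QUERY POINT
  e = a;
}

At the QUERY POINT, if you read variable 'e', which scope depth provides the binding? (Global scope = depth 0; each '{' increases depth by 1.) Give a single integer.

Step 1: declare e=58 at depth 0
Step 2: enter scope (depth=1)
Step 3: declare e=49 at depth 1
Step 4: exit scope (depth=0)
Step 5: declare a=(read e)=58 at depth 0
Step 6: declare f=(read e)=58 at depth 0
Step 7: declare f=32 at depth 0
Step 8: declare c=(read e)=58 at depth 0
Step 9: enter scope (depth=1)
Step 10: exit scope (depth=0)
Step 11: enter scope (depth=1)
Step 12: declare e=(read e)=58 at depth 1
Visible at query point: a=58 c=58 e=58 f=32

Answer: 1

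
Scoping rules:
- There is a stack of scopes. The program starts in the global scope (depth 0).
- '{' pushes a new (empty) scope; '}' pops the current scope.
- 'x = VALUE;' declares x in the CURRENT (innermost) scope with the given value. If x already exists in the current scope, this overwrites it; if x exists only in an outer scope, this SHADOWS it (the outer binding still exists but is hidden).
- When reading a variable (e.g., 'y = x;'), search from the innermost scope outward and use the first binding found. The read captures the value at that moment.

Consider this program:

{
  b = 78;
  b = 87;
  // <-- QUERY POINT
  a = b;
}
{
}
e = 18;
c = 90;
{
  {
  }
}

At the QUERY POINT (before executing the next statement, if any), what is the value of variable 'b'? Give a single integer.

Answer: 87

Derivation:
Step 1: enter scope (depth=1)
Step 2: declare b=78 at depth 1
Step 3: declare b=87 at depth 1
Visible at query point: b=87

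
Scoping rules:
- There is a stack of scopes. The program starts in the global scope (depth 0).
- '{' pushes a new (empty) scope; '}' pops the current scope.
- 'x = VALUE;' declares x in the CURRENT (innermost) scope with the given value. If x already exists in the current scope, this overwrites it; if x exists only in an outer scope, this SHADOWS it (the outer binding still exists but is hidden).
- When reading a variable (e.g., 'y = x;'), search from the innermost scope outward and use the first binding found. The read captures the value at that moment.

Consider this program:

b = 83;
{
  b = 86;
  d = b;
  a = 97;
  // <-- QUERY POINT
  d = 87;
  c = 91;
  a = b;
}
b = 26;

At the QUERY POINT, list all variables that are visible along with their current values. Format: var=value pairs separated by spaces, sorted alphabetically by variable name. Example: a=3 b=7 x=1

Step 1: declare b=83 at depth 0
Step 2: enter scope (depth=1)
Step 3: declare b=86 at depth 1
Step 4: declare d=(read b)=86 at depth 1
Step 5: declare a=97 at depth 1
Visible at query point: a=97 b=86 d=86

Answer: a=97 b=86 d=86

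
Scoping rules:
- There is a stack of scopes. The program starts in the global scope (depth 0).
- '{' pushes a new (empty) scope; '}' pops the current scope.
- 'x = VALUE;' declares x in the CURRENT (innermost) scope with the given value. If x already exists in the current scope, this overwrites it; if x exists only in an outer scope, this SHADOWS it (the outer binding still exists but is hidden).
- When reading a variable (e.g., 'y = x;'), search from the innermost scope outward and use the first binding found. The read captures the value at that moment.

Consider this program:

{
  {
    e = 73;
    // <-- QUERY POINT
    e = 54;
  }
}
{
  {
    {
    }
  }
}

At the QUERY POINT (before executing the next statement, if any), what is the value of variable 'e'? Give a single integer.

Step 1: enter scope (depth=1)
Step 2: enter scope (depth=2)
Step 3: declare e=73 at depth 2
Visible at query point: e=73

Answer: 73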